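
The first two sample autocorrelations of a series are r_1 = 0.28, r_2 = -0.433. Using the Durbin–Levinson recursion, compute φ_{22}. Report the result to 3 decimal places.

φ_{22} = (r_2 − r_1²) / (1 − r_1²)
r_1² = (0.28)² = 0.0784
Numerator = -0.433 − 0.0784 = -0.5114; denominator = 1 − 0.0784 = 0.9216
φ_{22} = -0.5114 / 0.9216 = -0.555

-0.555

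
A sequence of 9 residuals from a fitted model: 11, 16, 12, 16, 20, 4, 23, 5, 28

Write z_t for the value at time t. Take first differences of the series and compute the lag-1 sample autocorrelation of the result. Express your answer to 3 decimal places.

-0.747

First differences Δz: 5, -4, 4, 4, -16, 19, -18, 23
Mean of differences = 2.1250
Numerator Σ(Δz_t−Δz̄)(Δz_{t+1}−Δz̄) = -1125.1406
Denominator Σ(Δz_t−Δz̄)² = 1506.8750
r_1(Δz) = -1125.1406 / 1506.8750 = -0.747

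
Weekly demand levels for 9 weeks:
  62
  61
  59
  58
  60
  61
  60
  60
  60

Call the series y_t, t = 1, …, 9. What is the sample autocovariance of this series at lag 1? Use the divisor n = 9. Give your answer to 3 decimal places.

0.344

Mean ȳ = (62 + 61 + 59 + 58 + 60 + 61 + 60 + 60 + 60)/9 = 60.1111
Σ_{t=1}^{8}(y_t−ȳ)(y_{t+1}−ȳ) = 3.0988
γ_1 = 3.0988 / 9 = 0.344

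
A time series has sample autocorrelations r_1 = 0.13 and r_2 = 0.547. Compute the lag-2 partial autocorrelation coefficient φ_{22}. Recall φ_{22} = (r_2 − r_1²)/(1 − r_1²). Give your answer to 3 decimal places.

0.539

φ_{22} = (r_2 − r_1²) / (1 − r_1²)
r_1² = (0.13)² = 0.0169
Numerator = 0.547 − 0.0169 = 0.5301; denominator = 1 − 0.0169 = 0.9831
φ_{22} = 0.5301 / 0.9831 = 0.539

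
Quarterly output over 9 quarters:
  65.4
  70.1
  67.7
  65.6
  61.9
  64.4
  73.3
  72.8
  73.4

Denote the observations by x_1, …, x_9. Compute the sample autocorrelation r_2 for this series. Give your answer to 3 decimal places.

-0.088

Mean x̄ = (65.4 + 70.1 + 67.7 + 65.6 + 61.9 + 64.4 + 73.3 + 72.8 + 73.4)/9 = 68.2889
Σ(x_t−x̄)(x_{t+2}−x̄) = (1.7012) + (-4.8699) + (3.7623) + (10.4568) + (-32.0154) + (-17.5432) + (25.6123) = -12.8958
Denominator Σ(x_t−x̄)² = 146.7289
r_2 = -12.8958 / 146.7289 = -0.088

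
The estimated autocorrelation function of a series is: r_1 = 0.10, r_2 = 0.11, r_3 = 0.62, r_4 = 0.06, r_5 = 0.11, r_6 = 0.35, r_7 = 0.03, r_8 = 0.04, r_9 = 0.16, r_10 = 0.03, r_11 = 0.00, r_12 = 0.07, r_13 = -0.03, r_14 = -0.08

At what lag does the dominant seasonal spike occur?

3

The largest autocorrelation is r_3 = 0.62, with weaker echoes at lags 6 (0.35) and 9 (0.16); the remaining lags stay at or below 0.11.
The dominant spike at lag 3 indicates a seasonal period of 3.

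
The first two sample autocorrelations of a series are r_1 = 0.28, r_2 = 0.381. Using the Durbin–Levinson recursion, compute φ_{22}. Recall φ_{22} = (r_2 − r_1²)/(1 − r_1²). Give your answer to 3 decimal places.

φ_{22} = (r_2 − r_1²) / (1 − r_1²)
r_1² = (0.28)² = 0.0784
Numerator = 0.381 − 0.0784 = 0.3026; denominator = 1 − 0.0784 = 0.9216
φ_{22} = 0.3026 / 0.9216 = 0.328

0.328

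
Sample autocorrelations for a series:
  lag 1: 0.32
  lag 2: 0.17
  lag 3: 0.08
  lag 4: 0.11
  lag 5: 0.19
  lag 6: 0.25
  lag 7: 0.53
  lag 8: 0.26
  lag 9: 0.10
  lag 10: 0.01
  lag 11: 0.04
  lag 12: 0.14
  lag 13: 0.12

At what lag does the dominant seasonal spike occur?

7

The largest autocorrelation is r_7 = 0.53; the remaining lags stay at or below 0.32. The elevated value at lag 1 (0.32), dropping to 0.17 at lag 2, reflects decaying short-term dependence rather than seasonality.
The dominant spike at lag 7 indicates a seasonal period of 7.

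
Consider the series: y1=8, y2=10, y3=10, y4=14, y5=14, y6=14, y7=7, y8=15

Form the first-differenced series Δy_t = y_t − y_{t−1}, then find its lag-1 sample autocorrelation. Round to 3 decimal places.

First differences Δy: 2, 0, 4, 0, 0, -7, 8
Mean of differences = 1.0000
Numerator Σ(Δy_t−Δȳ)(Δy_{t+1}−Δȳ) = -54.0000
Denominator Σ(Δy_t−Δȳ)² = 126.0000
r_1(Δy) = -54.0000 / 126.0000 = -0.429

-0.429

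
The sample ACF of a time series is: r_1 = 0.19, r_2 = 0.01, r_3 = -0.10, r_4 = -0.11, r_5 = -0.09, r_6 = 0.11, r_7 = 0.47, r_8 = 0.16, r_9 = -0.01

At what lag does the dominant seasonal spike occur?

The largest autocorrelation is r_7 = 0.47; the remaining lags stay at or below 0.19.
The dominant spike at lag 7 indicates a seasonal period of 7.

7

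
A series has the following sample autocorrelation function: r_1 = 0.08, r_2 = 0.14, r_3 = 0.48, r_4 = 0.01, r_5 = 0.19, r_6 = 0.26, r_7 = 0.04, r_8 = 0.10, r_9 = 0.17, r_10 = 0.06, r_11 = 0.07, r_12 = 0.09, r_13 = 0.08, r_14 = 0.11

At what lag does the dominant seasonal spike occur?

3

The largest autocorrelation is r_3 = 0.48, with a weaker echo at lag 6 (0.26); the remaining lags stay at or below 0.19.
The dominant spike at lag 3 indicates a seasonal period of 3.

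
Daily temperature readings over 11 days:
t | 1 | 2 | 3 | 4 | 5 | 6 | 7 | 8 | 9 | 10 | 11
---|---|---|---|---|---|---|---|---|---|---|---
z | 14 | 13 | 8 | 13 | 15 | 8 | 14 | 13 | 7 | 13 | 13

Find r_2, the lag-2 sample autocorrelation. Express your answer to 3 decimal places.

-0.451

Mean z̄ = (14 + 13 + 8 + 13 + 15 + 8 + 14 + 13 + 7 + 13 + 13)/11 = 11.9091
Numerator Σ_{t=1}^{9}(z_t−z̄)(z_{t+2}−z̄) = -35.5620
Denominator Σ(z_t−z̄)² = 78.9091
r_2 = -35.5620 / 78.9091 = -0.451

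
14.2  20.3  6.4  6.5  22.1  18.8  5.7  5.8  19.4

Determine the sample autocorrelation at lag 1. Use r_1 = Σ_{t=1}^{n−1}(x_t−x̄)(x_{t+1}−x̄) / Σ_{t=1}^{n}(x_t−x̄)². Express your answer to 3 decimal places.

-0.093

Mean x̄ = (14.2 + 20.3 + 6.4 + 6.5 + 22.1 + 18.8 + 5.7 + 5.8 + 19.4)/9 = 13.2444
Numerator Σ_{t=1}^{8}(x_t−x̄)(x_{t+1}−x̄) = -37.4898
Denominator Σ(x_t−x̄)² = 402.5422
r_1 = -37.4898 / 402.5422 = -0.093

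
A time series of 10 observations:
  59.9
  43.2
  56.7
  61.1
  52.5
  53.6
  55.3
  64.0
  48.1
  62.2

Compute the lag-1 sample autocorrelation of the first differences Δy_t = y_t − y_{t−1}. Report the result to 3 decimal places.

First differences Δy: -16.7, 13.5, 4.4, -8.6, 1.1, 1.7, 8.7, -15.9, 14.1
Mean of differences = 0.2556
Numerator Σ(Δy_t−Δȳ)(Δy_{t+1}−Δȳ) = -560.5275
Denominator Σ(Δy_t−Δȳ)² = 1085.2822
r_1(Δy) = -560.5275 / 1085.2822 = -0.516

-0.516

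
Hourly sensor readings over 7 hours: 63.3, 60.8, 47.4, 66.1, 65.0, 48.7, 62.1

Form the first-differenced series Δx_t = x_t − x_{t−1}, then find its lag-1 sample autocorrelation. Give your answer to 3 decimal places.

-0.449

First differences Δx: -2.5, -13.4, 18.7, -1.1, -16.3, 13.4
Mean of differences = -0.2000
Numerator Σ(Δx_t−Δx̄)(Δx_{t+1}−Δx̄) = -440.6000
Denominator Σ(Δx_t−Δx̄)² = 981.7200
r_1(Δx) = -440.6000 / 981.7200 = -0.449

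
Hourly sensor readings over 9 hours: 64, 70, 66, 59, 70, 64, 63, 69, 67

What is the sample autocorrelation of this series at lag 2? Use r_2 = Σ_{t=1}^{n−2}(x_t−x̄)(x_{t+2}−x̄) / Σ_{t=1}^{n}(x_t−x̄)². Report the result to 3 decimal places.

-0.343

Mean x̄ = (64 + 70 + 66 + 59 + 70 + 64 + 63 + 69 + 67)/9 = 65.7778
Numerator Σ_{t=1}^{7}(x_t−x̄)(x_{t+2}−x̄) = -36.8765
Denominator Σ(x_t−x̄)² = 107.5556
r_2 = -36.8765 / 107.5556 = -0.343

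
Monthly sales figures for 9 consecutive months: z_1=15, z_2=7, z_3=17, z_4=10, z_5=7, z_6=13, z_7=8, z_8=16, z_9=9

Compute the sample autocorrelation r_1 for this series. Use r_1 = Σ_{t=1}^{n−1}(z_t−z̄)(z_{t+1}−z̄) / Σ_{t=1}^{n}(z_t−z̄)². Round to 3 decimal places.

Mean z̄ = (15 + 7 + 17 + 10 + 7 + 13 + 8 + 16 + 9)/9 = 11.3333
Numerator Σ_{t=1}^{8}(z_t−z̄)(z_{t+1}−z̄) = -81.4444
Denominator Σ(z_t−z̄)² = 126.0000
r_1 = -81.4444 / 126.0000 = -0.646

-0.646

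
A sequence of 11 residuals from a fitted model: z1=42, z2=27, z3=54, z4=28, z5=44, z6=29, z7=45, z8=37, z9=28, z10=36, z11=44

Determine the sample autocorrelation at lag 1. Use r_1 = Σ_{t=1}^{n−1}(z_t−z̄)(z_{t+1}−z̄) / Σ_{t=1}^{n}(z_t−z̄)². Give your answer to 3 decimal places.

-0.690

Mean z̄ = (42 + 27 + 54 + 28 + 44 + 29 + 45 + 37 + 28 + 36 + 44)/11 = 37.6364
Numerator Σ_{t=1}^{10}(z_t−z̄)(z_{t+1}−z̄) = -551.2231
Denominator Σ(z_t−z̄)² = 798.5455
r_1 = -551.2231 / 798.5455 = -0.690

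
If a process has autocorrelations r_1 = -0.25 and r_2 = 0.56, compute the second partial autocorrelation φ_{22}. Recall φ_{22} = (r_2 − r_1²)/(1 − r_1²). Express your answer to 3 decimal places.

0.531

φ_{22} = (r_2 − r_1²) / (1 − r_1²)
r_1² = (-0.25)² = 0.0625
Numerator = 0.56 − 0.0625 = 0.4975; denominator = 1 − 0.0625 = 0.9375
φ_{22} = 0.4975 / 0.9375 = 0.531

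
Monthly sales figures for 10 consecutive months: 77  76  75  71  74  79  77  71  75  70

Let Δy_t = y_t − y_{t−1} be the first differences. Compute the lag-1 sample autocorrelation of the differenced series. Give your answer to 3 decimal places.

-0.277

First differences Δy: -1, -1, -4, 3, 5, -2, -6, 4, -5
Mean of differences = -0.7778
Numerator Σ(Δy_t−Δȳ)(Δy_{t+1}−Δȳ) = -35.3827
Denominator Σ(Δy_t−Δȳ)² = 127.5556
r_1(Δy) = -35.3827 / 127.5556 = -0.277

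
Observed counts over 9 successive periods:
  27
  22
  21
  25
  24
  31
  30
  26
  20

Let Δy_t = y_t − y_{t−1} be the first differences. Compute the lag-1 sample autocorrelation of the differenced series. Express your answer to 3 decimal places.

0.099

First differences Δy: -5, -1, 4, -1, 7, -1, -4, -6
Mean of differences = -0.8750
Numerator Σ(Δy_t−Δȳ)(Δy_{t+1}−Δȳ) = 13.7344
Denominator Σ(Δy_t−Δȳ)² = 138.8750
r_1(Δy) = 13.7344 / 138.8750 = 0.099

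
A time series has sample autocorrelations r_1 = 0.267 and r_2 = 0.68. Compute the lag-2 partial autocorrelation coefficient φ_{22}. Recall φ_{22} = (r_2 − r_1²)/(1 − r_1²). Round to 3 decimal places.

0.655

φ_{22} = (r_2 − r_1²) / (1 − r_1²)
r_1² = (0.267)² = 0.071289
Numerator = 0.68 − 0.0713 = 0.6087; denominator = 1 − 0.0713 = 0.9287
φ_{22} = 0.6087 / 0.9287 = 0.655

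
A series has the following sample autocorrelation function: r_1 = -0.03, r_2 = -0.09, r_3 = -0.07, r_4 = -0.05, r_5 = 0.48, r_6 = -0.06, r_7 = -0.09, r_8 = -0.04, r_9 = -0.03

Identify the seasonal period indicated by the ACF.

5

The largest autocorrelation is r_5 = 0.48; the remaining lags stay at or below -0.03.
The dominant spike at lag 5 indicates a seasonal period of 5.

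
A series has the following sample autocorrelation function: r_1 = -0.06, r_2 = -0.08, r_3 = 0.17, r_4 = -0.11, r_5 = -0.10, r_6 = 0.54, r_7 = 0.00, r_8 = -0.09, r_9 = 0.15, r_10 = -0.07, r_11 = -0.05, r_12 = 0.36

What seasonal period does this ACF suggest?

The largest autocorrelation is r_6 = 0.54, with a weaker echo at lag 12 (0.36); the remaining lags stay at or below 0.17.
The dominant spike at lag 6 indicates a seasonal period of 6.

6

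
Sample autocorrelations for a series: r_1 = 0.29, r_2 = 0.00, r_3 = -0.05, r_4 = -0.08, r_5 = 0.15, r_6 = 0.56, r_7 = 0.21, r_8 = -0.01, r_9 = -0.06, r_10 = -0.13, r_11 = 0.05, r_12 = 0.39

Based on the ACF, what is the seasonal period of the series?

6

The largest autocorrelation is r_6 = 0.56, with a weaker echo at lag 12 (0.39); the remaining lags stay at or below 0.29. The elevated value at lag 1 (0.29), dropping to 0.00 at lag 2, reflects decaying short-term dependence rather than seasonality.
The dominant spike at lag 6 indicates a seasonal period of 6.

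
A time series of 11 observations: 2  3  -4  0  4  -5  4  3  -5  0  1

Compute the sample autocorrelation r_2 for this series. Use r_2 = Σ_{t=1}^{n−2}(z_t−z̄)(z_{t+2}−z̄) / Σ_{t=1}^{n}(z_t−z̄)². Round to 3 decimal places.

Mean z̄ = (2 + 3 − 4 + 0 + 4 − 5 + 4 + 3 − 5 + 0 + 1)/11 = 0.2727
Numerator Σ_{t=1}^{9}(z_t−z̄)(z_{t+2}−z̄) = -47.3306
Denominator Σ(z_t−z̄)² = 120.1818
r_2 = -47.3306 / 120.1818 = -0.394

-0.394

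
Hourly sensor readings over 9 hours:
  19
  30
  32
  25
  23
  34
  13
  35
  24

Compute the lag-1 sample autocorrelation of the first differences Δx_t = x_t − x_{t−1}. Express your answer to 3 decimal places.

First differences Δx: 11, 2, -7, -2, 11, -21, 22, -11
Mean of differences = 0.6250
Numerator Σ(Δx_t−Δx̄)(Δx_{t+1}−Δx̄) = -938.5156
Denominator Σ(Δx_t−Δx̄)² = 1341.8750
r_1(Δx) = -938.5156 / 1341.8750 = -0.699

-0.699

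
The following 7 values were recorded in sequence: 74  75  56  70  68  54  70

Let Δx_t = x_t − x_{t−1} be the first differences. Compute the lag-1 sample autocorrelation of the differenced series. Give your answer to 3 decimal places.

-0.518

First differences Δx: 1, -19, 14, -2, -14, 16
Mean of differences = -0.6667
Numerator Σ(Δx_t−Δx̄)(Δx_{t+1}−Δx̄) = -523.4444
Denominator Σ(Δx_t−Δx̄)² = 1011.3333
r_1(Δx) = -523.4444 / 1011.3333 = -0.518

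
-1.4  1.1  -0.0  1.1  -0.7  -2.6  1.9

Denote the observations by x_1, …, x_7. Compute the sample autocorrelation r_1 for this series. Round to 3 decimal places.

Mean x̄ = (-1.4 + 1.1 − 0.0 + 1.1 − 0.7 − 2.6 + 1.9)/7 = -0.0857
Deviations from mean: -1.3143, 1.1857, 0.0857, 1.1857, -0.6143, -2.5143, 1.9857
Σ(x_t−x̄)(x_{t+1}−x̄) = (-1.5584) + (0.1016) + (0.1016) + (-0.7284) + (1.5445) + (-4.9927) = -5.5316
Denominator Σ(x_t−x̄)² = 15.1886
r_1 = -5.5316 / 15.1886 = -0.364

-0.364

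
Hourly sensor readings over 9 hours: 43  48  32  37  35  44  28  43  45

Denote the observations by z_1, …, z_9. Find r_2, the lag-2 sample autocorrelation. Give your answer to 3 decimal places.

-0.061

Mean z̄ = (43 + 48 + 32 + 37 + 35 + 44 + 28 + 43 + 45)/9 = 39.4444
Σ(z_t−z̄)(z_{t+2}−z̄) = (-26.4691) + (-20.9136) + (33.0864) + (-11.1358) + (50.8642) + (16.1975) + (-63.5802) = -21.9506
Denominator Σ(z_t−z̄)² = 362.2222
r_2 = -21.9506 / 362.2222 = -0.061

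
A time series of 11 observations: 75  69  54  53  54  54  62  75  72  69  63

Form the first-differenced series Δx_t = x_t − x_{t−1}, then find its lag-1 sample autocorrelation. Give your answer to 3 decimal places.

First differences Δx: -6, -15, -1, 1, 0, 8, 13, -3, -3, -6
Mean of differences = -1.2000
Numerator Σ(Δx_t−Δx̄)(Δx_{t+1}−Δx̄) = 194.5600
Denominator Σ(Δx_t−Δx̄)² = 535.6000
r_1(Δx) = 194.5600 / 535.6000 = 0.363

0.363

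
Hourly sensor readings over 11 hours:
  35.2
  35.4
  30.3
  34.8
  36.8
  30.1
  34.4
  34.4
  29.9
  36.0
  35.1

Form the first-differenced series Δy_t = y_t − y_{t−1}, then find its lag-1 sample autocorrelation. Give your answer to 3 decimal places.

First differences Δy: 0.2, -5.1, 4.5, 2.0, -6.7, 4.3, 0.0, -4.5, 6.1, -0.9
Mean of differences = -0.0100
Numerator Σ(Δy_t−Δȳ)(Δy_{t+1}−Δȳ) = -90.1141
Denominator Σ(Δy_t−Δȳ)² = 171.9490
r_1(Δy) = -90.1141 / 171.9490 = -0.524

-0.524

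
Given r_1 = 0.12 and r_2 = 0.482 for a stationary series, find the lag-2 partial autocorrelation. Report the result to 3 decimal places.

0.474

φ_{22} = (r_2 − r_1²) / (1 − r_1²)
r_1² = (0.12)² = 0.0144
Numerator = 0.482 − 0.0144 = 0.4676; denominator = 1 − 0.0144 = 0.9856
φ_{22} = 0.4676 / 0.9856 = 0.474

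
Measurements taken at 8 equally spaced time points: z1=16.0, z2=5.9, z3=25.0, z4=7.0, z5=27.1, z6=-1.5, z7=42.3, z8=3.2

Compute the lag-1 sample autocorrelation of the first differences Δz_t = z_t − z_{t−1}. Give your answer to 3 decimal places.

First differences Δz: -10.1, 19.1, -18.0, 20.1, -28.6, 43.8, -39.1
Mean of differences = -1.8286
Numerator Σ(Δz_t−Δz̄)(Δz_{t+1}−Δz̄) = -4375.4137
Denominator Σ(Δz_t−Δz̄)² = 5436.6343
r_1(Δz) = -4375.4137 / 5436.6343 = -0.805

-0.805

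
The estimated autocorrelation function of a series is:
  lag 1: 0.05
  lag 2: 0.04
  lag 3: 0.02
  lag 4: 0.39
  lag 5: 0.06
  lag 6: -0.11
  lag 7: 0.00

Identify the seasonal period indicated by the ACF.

The largest autocorrelation is r_4 = 0.39; the remaining lags stay at or below 0.06.
The dominant spike at lag 4 indicates a seasonal period of 4.

4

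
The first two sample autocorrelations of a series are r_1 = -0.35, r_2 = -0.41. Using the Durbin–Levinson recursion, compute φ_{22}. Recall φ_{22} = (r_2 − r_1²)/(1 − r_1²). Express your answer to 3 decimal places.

φ_{22} = (r_2 − r_1²) / (1 − r_1²)
r_1² = (-0.35)² = 0.1225
Numerator = -0.41 − 0.1225 = -0.5325; denominator = 1 − 0.1225 = 0.8775
φ_{22} = -0.5325 / 0.8775 = -0.607

-0.607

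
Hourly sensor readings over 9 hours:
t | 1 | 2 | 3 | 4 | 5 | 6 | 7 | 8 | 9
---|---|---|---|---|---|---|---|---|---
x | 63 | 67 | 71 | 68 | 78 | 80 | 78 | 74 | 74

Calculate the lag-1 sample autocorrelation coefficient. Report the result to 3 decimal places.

0.511

Mean x̄ = (63 + 67 + 71 + 68 + 78 + 80 + 78 + 74 + 74)/9 = 72.5556
Numerator Σ_{t=1}^{8}(x_t−x̄)(x_{t+1}−x̄) = 135.0247
Denominator Σ(x_t−x̄)² = 264.2222
r_1 = 135.0247 / 264.2222 = 0.511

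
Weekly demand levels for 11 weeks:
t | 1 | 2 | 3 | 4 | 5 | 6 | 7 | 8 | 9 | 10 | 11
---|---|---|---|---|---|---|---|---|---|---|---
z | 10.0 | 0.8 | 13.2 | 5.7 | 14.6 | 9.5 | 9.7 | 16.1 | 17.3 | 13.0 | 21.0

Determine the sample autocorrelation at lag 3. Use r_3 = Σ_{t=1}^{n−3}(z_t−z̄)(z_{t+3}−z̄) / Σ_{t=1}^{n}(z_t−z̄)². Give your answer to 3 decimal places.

Mean z̄ = (10.0 + 0.8 + 13.2 + 5.7 + 14.6 + 9.5 + 9.7 + 16.1 + 17.3 + 13.0 + 21.0)/11 = 11.9000
Numerator Σ_{t=1}^{8}(z_t−z̄)(z_{t+3}−z̄) = 26.5100
Denominator Σ(z_t−z̄)² = 315.6600
r_3 = 26.5100 / 315.6600 = 0.084

0.084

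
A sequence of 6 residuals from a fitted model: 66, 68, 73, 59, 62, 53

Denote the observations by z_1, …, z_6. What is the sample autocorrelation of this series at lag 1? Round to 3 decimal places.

Mean z̄ = (66 + 68 + 73 + 59 + 62 + 53)/6 = 63.5000
Σ(z_t−z̄)(z_{t+1}−z̄) = (11.2500) + (42.7500) + (-42.7500) + (6.7500) + (15.7500) = 33.7500
Denominator Σ(z_t−z̄)² = 249.5000
r_1 = 33.7500 / 249.5000 = 0.135

0.135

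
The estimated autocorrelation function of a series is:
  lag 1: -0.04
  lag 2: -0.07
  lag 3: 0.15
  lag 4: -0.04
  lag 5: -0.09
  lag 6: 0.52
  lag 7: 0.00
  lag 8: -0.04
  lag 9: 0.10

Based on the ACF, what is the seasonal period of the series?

The largest autocorrelation is r_6 = 0.52; the remaining lags stay at or below 0.15.
The dominant spike at lag 6 indicates a seasonal period of 6.

6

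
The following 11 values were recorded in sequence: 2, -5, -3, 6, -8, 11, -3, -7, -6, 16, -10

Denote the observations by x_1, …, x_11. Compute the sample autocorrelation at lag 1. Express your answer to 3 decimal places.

-0.532

Mean x̄ = (2 − 5 − 3 + 6 − 8 + 11 − 3 − 7 − 6 + 16 − 10)/11 = -0.6364
Numerator Σ_{t=1}^{10}(x_t−x̄)(x_{t+1}−x̄) = -374.7686
Denominator Σ(x_t−x̄)² = 704.5455
r_1 = -374.7686 / 704.5455 = -0.532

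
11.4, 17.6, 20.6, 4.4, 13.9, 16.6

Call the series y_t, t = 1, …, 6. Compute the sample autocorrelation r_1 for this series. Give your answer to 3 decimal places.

Mean ȳ = (11.4 + 17.6 + 20.6 + 4.4 + 13.9 + 16.6)/6 = 14.0833
Deviations from mean: -2.6833, 3.5167, 6.5167, -9.6833, -0.1833, 2.5167
Σ(y_t−ȳ)(y_{t+1}−ȳ) = (-9.4364) + (22.9169) + (-63.1031) + (1.7753) + (-0.4614) = -48.3086
Denominator Σ(y_t−ȳ)² = 162.1683
r_1 = -48.3086 / 162.1683 = -0.298

-0.298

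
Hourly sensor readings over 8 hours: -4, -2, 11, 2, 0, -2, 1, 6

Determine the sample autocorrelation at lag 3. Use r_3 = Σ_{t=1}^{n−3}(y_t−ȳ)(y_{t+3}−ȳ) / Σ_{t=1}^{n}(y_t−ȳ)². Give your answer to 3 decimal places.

-0.225

Mean ȳ = (-4 − 2 + 11 + 2 + 0 − 2 + 1 + 6)/8 = 1.5000
Σ(y_t−ȳ)(y_{t+3}−ȳ) = (-2.7500) + (5.2500) + (-33.2500) + (-0.2500) + (-6.7500) = -37.7500
Denominator Σ(y_t−ȳ)² = 168.0000
r_3 = -37.7500 / 168.0000 = -0.225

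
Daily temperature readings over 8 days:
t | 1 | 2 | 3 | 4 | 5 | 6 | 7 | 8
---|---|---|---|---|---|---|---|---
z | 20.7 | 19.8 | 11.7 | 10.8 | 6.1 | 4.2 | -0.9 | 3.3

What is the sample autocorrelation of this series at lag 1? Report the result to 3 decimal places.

Mean z̄ = (20.7 + 19.8 + 11.7 + 10.8 + 6.1 + 4.2 − 0.9 + 3.3)/8 = 9.4625
Deviations from mean: 11.2375, 10.3375, 2.2375, 1.3375, -3.3625, -5.2625, -10.3625, -6.1625
Numerator Σ_{t=1}^{7}(z_t−z̄)(z_{t+1}−z̄) = 273.8798
Denominator Σ(z_t−z̄)² = 424.2988
r_1 = 273.8798 / 424.2988 = 0.645

0.645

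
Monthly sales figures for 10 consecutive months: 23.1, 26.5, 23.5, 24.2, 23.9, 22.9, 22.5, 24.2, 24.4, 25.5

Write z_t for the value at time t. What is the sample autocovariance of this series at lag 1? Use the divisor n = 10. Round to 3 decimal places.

-0.149

Mean z̄ = (23.1 + 26.5 + 23.5 + 24.2 + 23.9 + 22.9 + 22.5 + 24.2 + 24.4 + 25.5)/10 = 24.0700
Σ_{t=1}^{9}(z_t−z̄)(z_{t+1}−z̄) = -1.4919
γ_1 = -1.4919 / 10 = -0.149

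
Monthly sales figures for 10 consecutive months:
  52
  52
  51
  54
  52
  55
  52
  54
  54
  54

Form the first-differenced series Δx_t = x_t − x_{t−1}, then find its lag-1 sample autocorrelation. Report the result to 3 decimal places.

-0.858

First differences Δx: 0, -1, 3, -2, 3, -3, 2, 0, 0
Mean of differences = 0.2222
Numerator Σ(Δx_t−Δx̄)(Δx_{t+1}−Δx̄) = -30.4938
Denominator Σ(Δx_t−Δx̄)² = 35.5556
r_1(Δx) = -30.4938 / 35.5556 = -0.858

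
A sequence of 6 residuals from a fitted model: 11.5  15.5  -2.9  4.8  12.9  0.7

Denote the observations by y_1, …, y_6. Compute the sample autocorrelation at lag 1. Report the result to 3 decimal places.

-0.276

Mean ȳ = (11.5 + 15.5 − 2.9 + 4.8 + 12.9 + 0.7)/6 = 7.0833
Deviations from mean: 4.4167, 8.4167, -9.9833, -2.2833, 5.8167, -6.3833
Σ(y_t−ȳ)(y_{t+1}−ȳ) = (37.1736) + (-84.0264) + (22.7953) + (-13.2814) + (-37.1297) = -74.4686
Denominator Σ(y_t−ȳ)² = 269.8083
r_1 = -74.4686 / 269.8083 = -0.276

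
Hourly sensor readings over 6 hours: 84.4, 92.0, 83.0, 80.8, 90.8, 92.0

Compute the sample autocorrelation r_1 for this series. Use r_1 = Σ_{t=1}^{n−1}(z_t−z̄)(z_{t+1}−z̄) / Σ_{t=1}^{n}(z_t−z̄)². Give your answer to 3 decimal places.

-0.100

Mean z̄ = (84.4 + 92.0 + 83.0 + 80.8 + 90.8 + 92.0)/6 = 87.1667
Deviations from mean: -2.7667, 4.8333, -4.1667, -6.3667, 3.6333, 4.8333
Σ(z_t−z̄)(z_{t+1}−z̄) = (-13.3722) + (-20.1389) + (26.5278) + (-23.1322) + (17.5611) = -12.5544
Denominator Σ(z_t−z̄)² = 125.4733
r_1 = -12.5544 / 125.4733 = -0.100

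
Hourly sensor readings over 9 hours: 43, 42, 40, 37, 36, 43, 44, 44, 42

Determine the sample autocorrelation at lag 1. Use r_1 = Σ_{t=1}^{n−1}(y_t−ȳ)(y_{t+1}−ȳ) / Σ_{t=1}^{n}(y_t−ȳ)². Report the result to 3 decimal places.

0.477

Mean ȳ = (43 + 42 + 40 + 37 + 36 + 43 + 44 + 44 + 42)/9 = 41.2222
Numerator Σ_{t=1}^{8}(y_t−ȳ)(y_{t+1}−ȳ) = 33.1728
Denominator Σ(y_t−ȳ)² = 69.5556
r_1 = 33.1728 / 69.5556 = 0.477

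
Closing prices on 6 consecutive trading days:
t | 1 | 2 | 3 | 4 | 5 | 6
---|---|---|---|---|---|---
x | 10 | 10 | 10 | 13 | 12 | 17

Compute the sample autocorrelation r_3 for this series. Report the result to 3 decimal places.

-0.316

Mean x̄ = (10 + 10 + 10 + 13 + 12 + 17)/6 = 12.0000
Deviations from mean: -2.0000, -2.0000, -2.0000, 1.0000, 0.0000, 5.0000
Σ(x_t−x̄)(x_{t+3}−x̄) = (-2.0000) + (0.0000) + (-10.0000) = -12.0000
Denominator Σ(x_t−x̄)² = 38.0000
r_3 = -12.0000 / 38.0000 = -0.316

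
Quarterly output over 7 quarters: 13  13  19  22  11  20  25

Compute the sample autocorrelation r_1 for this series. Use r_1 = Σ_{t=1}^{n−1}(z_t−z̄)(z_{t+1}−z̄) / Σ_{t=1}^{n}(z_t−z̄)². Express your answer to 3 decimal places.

Mean z̄ = (13 + 13 + 19 + 22 + 11 + 20 + 25)/7 = 17.5714
Deviations from mean: -4.5714, -4.5714, 1.4286, 4.4286, -6.5714, 2.4286, 7.4286
Σ(z_t−z̄)(z_{t+1}−z̄) = (20.8980) + (-6.5306) + (6.3265) + (-29.1020) + (-15.9592) + (18.0408) = -6.3265
Denominator Σ(z_t−z̄)² = 167.7143
r_1 = -6.3265 / 167.7143 = -0.038

-0.038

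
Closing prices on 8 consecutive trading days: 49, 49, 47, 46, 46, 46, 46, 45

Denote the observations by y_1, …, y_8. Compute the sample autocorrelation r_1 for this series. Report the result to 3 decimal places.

0.544

Mean ȳ = (49 + 49 + 47 + 46 + 46 + 46 + 46 + 45)/8 = 46.7500
Deviations from mean: 2.2500, 2.2500, 0.2500, -0.7500, -0.7500, -0.7500, -0.7500, -1.7500
Σ(y_t−ȳ)(y_{t+1}−ȳ) = (5.0625) + (0.5625) + (-0.1875) + (0.5625) + (0.5625) + (0.5625) + (1.3125) = 8.4375
Denominator Σ(y_t−ȳ)² = 15.5000
r_1 = 8.4375 / 15.5000 = 0.544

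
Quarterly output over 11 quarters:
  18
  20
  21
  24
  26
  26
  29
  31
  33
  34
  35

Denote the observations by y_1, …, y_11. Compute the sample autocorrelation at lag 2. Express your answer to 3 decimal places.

Mean ȳ = (18 + 20 + 21 + 24 + 26 + 26 + 29 + 31 + 33 + 34 + 35)/11 = 27.0000
Numerator Σ_{t=1}^{9}(y_t−ȳ)(y_{t+2}−ȳ) = 166.0000
Denominator Σ(y_t−ȳ)² = 346.0000
r_2 = 166.0000 / 346.0000 = 0.480

0.480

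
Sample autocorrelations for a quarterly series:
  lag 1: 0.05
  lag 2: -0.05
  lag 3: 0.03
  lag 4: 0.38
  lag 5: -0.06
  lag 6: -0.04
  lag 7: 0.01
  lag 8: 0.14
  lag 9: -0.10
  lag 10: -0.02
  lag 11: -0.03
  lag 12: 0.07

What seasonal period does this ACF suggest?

4

The largest autocorrelation is r_4 = 0.38; the remaining lags stay at or below 0.14.
The dominant spike at lag 4 indicates a seasonal period of 4.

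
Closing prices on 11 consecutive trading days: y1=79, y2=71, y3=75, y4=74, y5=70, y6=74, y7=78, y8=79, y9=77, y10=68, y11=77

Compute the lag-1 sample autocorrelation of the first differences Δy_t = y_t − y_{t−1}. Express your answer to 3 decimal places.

-0.317

First differences Δy: -8, 4, -1, -4, 4, 4, 1, -2, -9, 9
Mean of differences = -0.2000
Numerator Σ(Δy_t−Δȳ)(Δy_{t+1}−Δȳ) = -93.6400
Denominator Σ(Δy_t−Δȳ)² = 295.6000
r_1(Δy) = -93.6400 / 295.6000 = -0.317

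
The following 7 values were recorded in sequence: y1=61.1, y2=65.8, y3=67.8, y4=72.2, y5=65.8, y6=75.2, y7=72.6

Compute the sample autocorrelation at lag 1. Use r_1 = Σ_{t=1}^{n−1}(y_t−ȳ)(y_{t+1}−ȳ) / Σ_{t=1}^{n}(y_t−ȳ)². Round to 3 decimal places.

0.124

Mean ȳ = (61.1 + 65.8 + 67.8 + 72.2 + 65.8 + 75.2 + 72.6)/7 = 68.6429
Σ(y_t−ȳ)(y_{t+1}−ȳ) = (21.4433) + (2.3961) + (-2.9982) + (-10.1124) + (-18.6410) + (25.9476) = 18.0353
Denominator Σ(y_t−ȳ)² = 145.0771
r_1 = 18.0353 / 145.0771 = 0.124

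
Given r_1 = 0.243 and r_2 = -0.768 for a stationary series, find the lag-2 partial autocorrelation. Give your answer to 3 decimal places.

-0.879

φ_{22} = (r_2 − r_1²) / (1 − r_1²)
r_1² = (0.243)² = 0.059049
Numerator = -0.768 − 0.0590 = -0.8270; denominator = 1 − 0.0590 = 0.9410
φ_{22} = -0.8270 / 0.9410 = -0.879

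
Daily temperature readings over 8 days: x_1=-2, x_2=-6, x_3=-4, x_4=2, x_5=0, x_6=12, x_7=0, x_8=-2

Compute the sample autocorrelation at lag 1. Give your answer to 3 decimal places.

0.135

Mean x̄ = (-2 − 6 − 4 + 2 + 0 + 12 + 0 − 2)/8 = 0.0000
Deviations from mean: -2.0000, -6.0000, -4.0000, 2.0000, 0.0000, 12.0000, 0.0000, -2.0000
Numerator Σ_{t=1}^{7}(x_t−x̄)(x_{t+1}−x̄) = 28.0000
Denominator Σ(x_t−x̄)² = 208.0000
r_1 = 28.0000 / 208.0000 = 0.135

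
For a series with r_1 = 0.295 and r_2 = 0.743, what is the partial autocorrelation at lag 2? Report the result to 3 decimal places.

0.719

φ_{22} = (r_2 − r_1²) / (1 − r_1²)
r_1² = (0.295)² = 0.087025
Numerator = 0.743 − 0.0870 = 0.6560; denominator = 1 − 0.0870 = 0.9130
φ_{22} = 0.6560 / 0.9130 = 0.719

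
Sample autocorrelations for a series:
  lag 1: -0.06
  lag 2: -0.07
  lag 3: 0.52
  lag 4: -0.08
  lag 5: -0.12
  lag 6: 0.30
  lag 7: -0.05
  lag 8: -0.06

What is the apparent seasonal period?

The largest autocorrelation is r_3 = 0.52, with a weaker echo at lag 6 (0.30); the remaining lags stay at or below -0.05.
The dominant spike at lag 3 indicates a seasonal period of 3.

3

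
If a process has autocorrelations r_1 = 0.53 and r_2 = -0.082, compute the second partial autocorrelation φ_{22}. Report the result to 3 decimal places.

-0.505

φ_{22} = (r_2 − r_1²) / (1 − r_1²)
r_1² = (0.53)² = 0.2809
Numerator = -0.082 − 0.2809 = -0.3629; denominator = 1 − 0.2809 = 0.7191
φ_{22} = -0.3629 / 0.7191 = -0.505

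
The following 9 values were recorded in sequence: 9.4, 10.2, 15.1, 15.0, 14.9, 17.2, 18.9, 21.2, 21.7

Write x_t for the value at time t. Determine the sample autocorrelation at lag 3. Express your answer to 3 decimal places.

0.067

Mean x̄ = (9.4 + 10.2 + 15.1 + 15.0 + 14.9 + 17.2 + 18.9 + 21.2 + 21.7)/9 = 15.9556
Numerator Σ_{t=1}^{6}(x_t−x̄)(x_{t+3}−x̄) = 10.0741
Denominator Σ(x_t−x̄)² = 149.5822
r_3 = 10.0741 / 149.5822 = 0.067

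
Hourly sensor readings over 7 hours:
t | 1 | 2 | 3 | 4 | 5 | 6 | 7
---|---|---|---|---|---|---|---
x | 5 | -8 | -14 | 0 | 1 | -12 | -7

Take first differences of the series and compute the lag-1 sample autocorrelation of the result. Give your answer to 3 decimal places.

-0.143

First differences Δx: -13, -6, 14, 1, -13, 5
Mean of differences = -2.0000
Numerator Σ(Δx_t−Δx̄)(Δx_{t+1}−Δx̄) = -82.0000
Denominator Σ(Δx_t−Δx̄)² = 572.0000
r_1(Δx) = -82.0000 / 572.0000 = -0.143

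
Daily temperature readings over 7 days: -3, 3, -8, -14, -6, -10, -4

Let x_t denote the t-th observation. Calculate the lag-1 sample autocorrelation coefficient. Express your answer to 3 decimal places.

0.096

Mean x̄ = (-3 + 3 − 8 − 14 − 6 − 10 − 4)/7 = -6.0000
Deviations from mean: 3.0000, 9.0000, -2.0000, -8.0000, 0.0000, -4.0000, 2.0000
Numerator Σ_{t=1}^{6}(x_t−x̄)(x_{t+1}−x̄) = 17.0000
Denominator Σ(x_t−x̄)² = 178.0000
r_1 = 17.0000 / 178.0000 = 0.096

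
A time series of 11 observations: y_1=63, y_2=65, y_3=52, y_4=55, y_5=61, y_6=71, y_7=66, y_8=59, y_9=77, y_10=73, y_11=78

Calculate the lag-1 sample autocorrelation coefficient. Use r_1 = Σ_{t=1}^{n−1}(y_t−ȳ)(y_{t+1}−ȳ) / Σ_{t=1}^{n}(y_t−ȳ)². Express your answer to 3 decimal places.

0.375

Mean ȳ = (63 + 65 + 52 + 55 + 61 + 71 + 66 + 59 + 77 + 73 + 78)/11 = 65.4545
Numerator Σ_{t=1}^{10}(y_t−ȳ)(y_{t+1}−ȳ) = 276.5207
Denominator Σ(y_t−ȳ)² = 736.7273
r_1 = 276.5207 / 736.7273 = 0.375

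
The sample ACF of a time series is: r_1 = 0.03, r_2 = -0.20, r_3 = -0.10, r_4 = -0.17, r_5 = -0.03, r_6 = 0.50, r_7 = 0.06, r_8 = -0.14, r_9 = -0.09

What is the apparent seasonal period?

6

The largest autocorrelation is r_6 = 0.50; the remaining lags stay at or below 0.06.
The dominant spike at lag 6 indicates a seasonal period of 6.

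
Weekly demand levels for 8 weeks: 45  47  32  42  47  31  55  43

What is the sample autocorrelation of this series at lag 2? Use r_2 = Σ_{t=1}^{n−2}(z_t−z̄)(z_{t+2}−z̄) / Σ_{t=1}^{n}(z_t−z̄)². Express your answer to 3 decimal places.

Mean z̄ = (45 + 47 + 32 + 42 + 47 + 31 + 55 + 43)/8 = 42.7500
Deviations from mean: 2.2500, 4.2500, -10.7500, -0.7500, 4.2500, -11.7500, 12.2500, 0.2500
Σ(z_t−z̄)(z_{t+2}−z̄) = (-24.1875) + (-3.1875) + (-45.6875) + (8.8125) + (52.0625) + (-2.9375) = -15.1250
Denominator Σ(z_t−z̄)² = 445.5000
r_2 = -15.1250 / 445.5000 = -0.034

-0.034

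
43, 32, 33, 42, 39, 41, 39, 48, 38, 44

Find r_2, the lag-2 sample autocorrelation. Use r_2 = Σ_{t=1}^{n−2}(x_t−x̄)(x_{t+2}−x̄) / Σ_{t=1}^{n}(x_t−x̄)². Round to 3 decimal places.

0.071

Mean x̄ = (43 + 32 + 33 + 42 + 39 + 41 + 39 + 48 + 38 + 44)/10 = 39.9000
Numerator Σ_{t=1}^{8}(x_t−x̄)(x_{t+2}−x̄) = 15.1800
Denominator Σ(x_t−x̄)² = 212.9000
r_2 = 15.1800 / 212.9000 = 0.071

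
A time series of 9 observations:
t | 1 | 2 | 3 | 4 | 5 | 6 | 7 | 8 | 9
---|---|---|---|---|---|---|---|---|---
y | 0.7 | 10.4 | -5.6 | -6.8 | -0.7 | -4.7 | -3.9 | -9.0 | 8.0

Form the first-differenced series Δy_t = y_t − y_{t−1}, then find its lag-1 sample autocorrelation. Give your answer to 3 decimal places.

-0.343

First differences Δy: 9.7, -16.0, -1.2, 6.1, -4.0, 0.8, -5.1, 17.0
Mean of differences = 0.9125
Numerator Σ(Δy_t−Δȳ)(Δy_{t+1}−Δȳ) = -244.8302
Denominator Σ(Δy_t−Δȳ)² = 713.7288
r_1(Δy) = -244.8302 / 713.7288 = -0.343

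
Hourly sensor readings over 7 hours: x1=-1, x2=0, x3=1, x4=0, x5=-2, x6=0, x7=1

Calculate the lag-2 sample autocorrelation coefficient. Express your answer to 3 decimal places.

Mean x̄ = (-1 + 0 + 1 + 0 − 2 + 0 + 1)/7 = -0.1429
Σ(x_t−x̄)(x_{t+2}−x̄) = (-0.9796) + (0.0204) + (-2.1224) + (0.0204) + (-2.1224) = -5.1837
Denominator Σ(x_t−x̄)² = 6.8571
r_2 = -5.1837 / 6.8571 = -0.756

-0.756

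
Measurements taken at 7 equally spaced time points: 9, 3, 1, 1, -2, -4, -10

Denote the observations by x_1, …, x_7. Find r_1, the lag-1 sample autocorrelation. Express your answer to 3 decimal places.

0.362

Mean x̄ = (9 + 3 + 1 + 1 − 2 − 4 − 10)/7 = -0.2857
Deviations from mean: 9.2857, 3.2857, 1.2857, 1.2857, -1.7143, -3.7143, -9.7143
Σ(x_t−x̄)(x_{t+1}−x̄) = (30.5102) + (4.2245) + (1.6531) + (-2.2041) + (6.3673) + (36.0816) = 76.6327
Denominator Σ(x_t−x̄)² = 211.4286
r_1 = 76.6327 / 211.4286 = 0.362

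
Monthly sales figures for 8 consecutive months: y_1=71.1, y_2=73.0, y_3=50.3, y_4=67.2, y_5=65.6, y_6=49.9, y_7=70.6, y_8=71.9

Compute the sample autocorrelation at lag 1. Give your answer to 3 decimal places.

Mean ȳ = (71.1 + 73.0 + 50.3 + 67.2 + 65.6 + 49.9 + 70.6 + 71.9)/8 = 64.9500
Σ(y_t−ȳ)(y_{t+1}−ȳ) = (49.5075) + (-117.9325) + (-32.9625) + (1.4625) + (-9.7825) + (-85.0325) + (39.2675) = -155.4725
Denominator Σ(y_t−ȳ)² = 629.4600
r_1 = -155.4725 / 629.4600 = -0.247

-0.247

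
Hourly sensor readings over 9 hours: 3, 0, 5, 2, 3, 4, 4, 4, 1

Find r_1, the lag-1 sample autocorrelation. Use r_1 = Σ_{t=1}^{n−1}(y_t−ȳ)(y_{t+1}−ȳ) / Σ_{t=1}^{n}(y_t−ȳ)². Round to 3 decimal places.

Mean ȳ = (3 + 0 + 5 + 2 + 3 + 4 + 4 + 4 + 1)/9 = 2.8889
Numerator Σ_{t=1}^{8}(y_t−ȳ)(y_{t+1}−ȳ) = -7.9012
Denominator Σ(y_t−ȳ)² = 20.8889
r_1 = -7.9012 / 20.8889 = -0.378

-0.378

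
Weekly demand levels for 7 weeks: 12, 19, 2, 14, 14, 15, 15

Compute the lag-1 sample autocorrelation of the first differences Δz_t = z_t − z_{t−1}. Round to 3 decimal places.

-0.667

First differences Δz: 7, -17, 12, 0, 1, 0
Mean of differences = 0.5000
Numerator Σ(Δz_t−Δz̄)(Δz_{t+1}−Δz̄) = -321.2500
Denominator Σ(Δz_t−Δz̄)² = 481.5000
r_1(Δz) = -321.2500 / 481.5000 = -0.667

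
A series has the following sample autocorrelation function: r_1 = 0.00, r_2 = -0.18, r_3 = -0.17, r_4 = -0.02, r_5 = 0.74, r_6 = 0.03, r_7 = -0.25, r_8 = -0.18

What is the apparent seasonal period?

The largest autocorrelation is r_5 = 0.74; the remaining lags stay at or below 0.03.
The dominant spike at lag 5 indicates a seasonal period of 5.

5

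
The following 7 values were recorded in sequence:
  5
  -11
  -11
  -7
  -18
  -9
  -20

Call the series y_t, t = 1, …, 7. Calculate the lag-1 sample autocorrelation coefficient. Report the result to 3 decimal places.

Mean ȳ = (5 − 11 − 11 − 7 − 18 − 9 − 20)/7 = -10.1429
Σ(y_t−ȳ)(y_{t+1}−ȳ) = (-12.9796) + (0.7347) + (-2.6939) + (-24.6939) + (-8.9796) + (-11.2653) = -59.8776
Denominator Σ(y_t−ȳ)² = 400.8571
r_1 = -59.8776 / 400.8571 = -0.149

-0.149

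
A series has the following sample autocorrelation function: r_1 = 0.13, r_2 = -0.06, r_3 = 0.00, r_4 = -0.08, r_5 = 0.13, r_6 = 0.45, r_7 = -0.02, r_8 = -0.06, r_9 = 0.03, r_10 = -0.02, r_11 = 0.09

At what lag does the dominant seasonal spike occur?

6

The largest autocorrelation is r_6 = 0.45; the remaining lags stay at or below 0.13.
The dominant spike at lag 6 indicates a seasonal period of 6.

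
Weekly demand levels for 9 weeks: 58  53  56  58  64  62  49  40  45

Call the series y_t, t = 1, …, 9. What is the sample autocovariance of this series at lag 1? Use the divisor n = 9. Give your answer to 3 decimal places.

30.937

Mean ȳ = (58 + 53 + 56 + 58 + 64 + 62 + 49 + 40 + 45)/9 = 53.8889
Σ_{t=1}^{8}(y_t−ȳ)(y_{t+1}−ȳ) = 278.4321
γ_1 = 278.4321 / 9 = 30.937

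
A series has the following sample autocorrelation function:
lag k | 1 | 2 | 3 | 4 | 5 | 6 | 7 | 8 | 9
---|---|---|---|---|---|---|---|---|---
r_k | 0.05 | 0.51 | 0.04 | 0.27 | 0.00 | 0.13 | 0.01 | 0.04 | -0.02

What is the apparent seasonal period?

The largest autocorrelation is r_2 = 0.51, with a weaker echo at lag 4 (0.27); the remaining lags stay at or below 0.13.
The dominant spike at lag 2 indicates a seasonal period of 2.

2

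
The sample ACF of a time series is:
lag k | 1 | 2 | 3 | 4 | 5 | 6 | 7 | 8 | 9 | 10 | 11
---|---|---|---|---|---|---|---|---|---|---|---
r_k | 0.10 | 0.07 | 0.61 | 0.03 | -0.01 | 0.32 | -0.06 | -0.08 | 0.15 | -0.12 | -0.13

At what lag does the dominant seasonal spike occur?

The largest autocorrelation is r_3 = 0.61, with weaker echoes at lags 6 (0.32) and 9 (0.15); the remaining lags stay at or below 0.10.
The dominant spike at lag 3 indicates a seasonal period of 3.

3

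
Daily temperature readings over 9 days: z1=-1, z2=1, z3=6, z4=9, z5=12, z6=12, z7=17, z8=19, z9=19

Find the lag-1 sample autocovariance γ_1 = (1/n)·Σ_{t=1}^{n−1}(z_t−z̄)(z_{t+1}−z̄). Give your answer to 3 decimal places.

32.904

Mean z̄ = (-1 + 1 + 6 + 9 + 12 + 12 + 17 + 19 + 19)/9 = 10.4444
Σ_{t=1}^{8}(z_t−z̄)(z_{t+1}−z̄) = 296.1358
γ_1 = 296.1358 / 9 = 32.904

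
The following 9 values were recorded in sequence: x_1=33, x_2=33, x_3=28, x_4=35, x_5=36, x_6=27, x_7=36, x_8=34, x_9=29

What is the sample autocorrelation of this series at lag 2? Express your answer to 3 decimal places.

Mean x̄ = (33 + 33 + 28 + 35 + 36 + 27 + 36 + 34 + 29)/9 = 32.3333
Σ(x_t−x̄)(x_{t+2}−x̄) = (-2.8889) + (1.7778) + (-15.8889) + (-14.2222) + (13.4444) + (-8.8889) + (-12.2222) = -38.8889
Denominator Σ(x_t−x̄)² = 96.0000
r_2 = -38.8889 / 96.0000 = -0.405

-0.405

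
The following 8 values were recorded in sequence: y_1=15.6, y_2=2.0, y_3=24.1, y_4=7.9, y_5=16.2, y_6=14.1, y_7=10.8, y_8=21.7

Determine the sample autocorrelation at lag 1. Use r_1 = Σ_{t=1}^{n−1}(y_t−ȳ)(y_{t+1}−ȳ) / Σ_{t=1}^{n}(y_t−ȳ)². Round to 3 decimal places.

Mean ȳ = (15.6 + 2.0 + 24.1 + 7.9 + 16.2 + 14.1 + 10.8 + 21.7)/8 = 14.0500
Deviations from mean: 1.5500, -12.0500, 10.0500, -6.1500, 2.1500, 0.0500, -3.2500, 7.6500
Σ(y_t−ȳ)(y_{t+1}−ȳ) = (-18.6775) + (-121.1025) + (-61.8075) + (-13.2225) + (0.1075) + (-0.1625) + (-24.8625) = -239.7275
Denominator Σ(y_t−ȳ)² = 360.1400
r_1 = -239.7275 / 360.1400 = -0.666

-0.666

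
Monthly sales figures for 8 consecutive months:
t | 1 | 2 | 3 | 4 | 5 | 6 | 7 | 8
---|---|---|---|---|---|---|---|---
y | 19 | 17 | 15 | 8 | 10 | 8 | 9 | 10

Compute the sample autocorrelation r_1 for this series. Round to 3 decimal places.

0.545

Mean ȳ = (19 + 17 + 15 + 8 + 10 + 8 + 9 + 10)/8 = 12.0000
Deviations from mean: 7.0000, 5.0000, 3.0000, -4.0000, -2.0000, -4.0000, -3.0000, -2.0000
Σ(y_t−ȳ)(y_{t+1}−ȳ) = (35.0000) + (15.0000) + (-12.0000) + (8.0000) + (8.0000) + (12.0000) + (6.0000) = 72.0000
Denominator Σ(y_t−ȳ)² = 132.0000
r_1 = 72.0000 / 132.0000 = 0.545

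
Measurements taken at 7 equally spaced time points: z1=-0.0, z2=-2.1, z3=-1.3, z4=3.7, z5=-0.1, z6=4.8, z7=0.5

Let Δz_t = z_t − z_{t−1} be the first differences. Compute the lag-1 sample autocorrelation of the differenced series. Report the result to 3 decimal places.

-0.655

First differences Δz: -2.1, 0.8, 5.0, -3.8, 4.9, -4.3
Mean of differences = 0.0833
Numerator Σ(Δz_t−Δz̄)(Δz_{t+1}−Δz̄) = -56.9519
Denominator Σ(Δz_t−Δz̄)² = 86.9483
r_1(Δz) = -56.9519 / 86.9483 = -0.655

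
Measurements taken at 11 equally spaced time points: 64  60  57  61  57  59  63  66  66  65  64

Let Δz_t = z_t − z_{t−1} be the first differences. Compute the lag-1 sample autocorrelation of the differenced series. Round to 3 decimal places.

First differences Δz: -4, -3, 4, -4, 2, 4, 3, 0, -1, -1
Mean of differences = 0.0000
Numerator Σ(Δz_t−Δz̄)(Δz_{t+1}−Δz̄) = -3.0000
Denominator Σ(Δz_t−Δz̄)² = 88.0000
r_1(Δz) = -3.0000 / 88.0000 = -0.034

-0.034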